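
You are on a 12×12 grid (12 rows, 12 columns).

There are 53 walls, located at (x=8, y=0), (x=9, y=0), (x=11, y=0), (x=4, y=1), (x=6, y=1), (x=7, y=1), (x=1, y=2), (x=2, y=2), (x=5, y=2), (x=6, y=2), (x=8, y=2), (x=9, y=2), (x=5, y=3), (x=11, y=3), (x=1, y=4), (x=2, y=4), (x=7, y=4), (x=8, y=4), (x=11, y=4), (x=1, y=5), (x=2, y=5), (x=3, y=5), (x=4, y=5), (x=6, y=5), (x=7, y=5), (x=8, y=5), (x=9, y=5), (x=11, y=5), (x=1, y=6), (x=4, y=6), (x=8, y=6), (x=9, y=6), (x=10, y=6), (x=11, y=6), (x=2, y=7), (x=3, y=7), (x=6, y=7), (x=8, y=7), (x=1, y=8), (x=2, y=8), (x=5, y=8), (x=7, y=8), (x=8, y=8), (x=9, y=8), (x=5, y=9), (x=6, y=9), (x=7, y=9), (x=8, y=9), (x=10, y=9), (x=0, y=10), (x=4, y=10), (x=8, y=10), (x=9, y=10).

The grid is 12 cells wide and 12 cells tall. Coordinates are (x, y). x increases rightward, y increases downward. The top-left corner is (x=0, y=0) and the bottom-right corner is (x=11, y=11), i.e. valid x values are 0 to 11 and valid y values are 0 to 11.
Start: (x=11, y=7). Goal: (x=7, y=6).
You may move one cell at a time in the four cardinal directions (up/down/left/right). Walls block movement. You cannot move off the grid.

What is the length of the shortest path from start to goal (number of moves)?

Answer: Shortest path length: 21

Derivation:
BFS from (x=11, y=7) until reaching (x=7, y=6):
  Distance 0: (x=11, y=7)
  Distance 1: (x=10, y=7), (x=11, y=8)
  Distance 2: (x=9, y=7), (x=10, y=8), (x=11, y=9)
  Distance 3: (x=11, y=10)
  Distance 4: (x=10, y=10), (x=11, y=11)
  Distance 5: (x=10, y=11)
  Distance 6: (x=9, y=11)
  Distance 7: (x=8, y=11)
  Distance 8: (x=7, y=11)
  Distance 9: (x=7, y=10), (x=6, y=11)
  Distance 10: (x=6, y=10), (x=5, y=11)
  Distance 11: (x=5, y=10), (x=4, y=11)
  Distance 12: (x=3, y=11)
  Distance 13: (x=3, y=10), (x=2, y=11)
  Distance 14: (x=3, y=9), (x=2, y=10), (x=1, y=11)
  Distance 15: (x=3, y=8), (x=2, y=9), (x=4, y=9), (x=1, y=10), (x=0, y=11)
  Distance 16: (x=4, y=8), (x=1, y=9)
  Distance 17: (x=4, y=7), (x=0, y=9)
  Distance 18: (x=5, y=7), (x=0, y=8)
  Distance 19: (x=5, y=6), (x=0, y=7)
  Distance 20: (x=5, y=5), (x=0, y=6), (x=6, y=6), (x=1, y=7)
  Distance 21: (x=5, y=4), (x=0, y=5), (x=7, y=6)  <- goal reached here
One shortest path (21 moves): (x=11, y=7) -> (x=11, y=8) -> (x=11, y=9) -> (x=11, y=10) -> (x=10, y=10) -> (x=10, y=11) -> (x=9, y=11) -> (x=8, y=11) -> (x=7, y=11) -> (x=6, y=11) -> (x=5, y=11) -> (x=4, y=11) -> (x=3, y=11) -> (x=3, y=10) -> (x=3, y=9) -> (x=4, y=9) -> (x=4, y=8) -> (x=4, y=7) -> (x=5, y=7) -> (x=5, y=6) -> (x=6, y=6) -> (x=7, y=6)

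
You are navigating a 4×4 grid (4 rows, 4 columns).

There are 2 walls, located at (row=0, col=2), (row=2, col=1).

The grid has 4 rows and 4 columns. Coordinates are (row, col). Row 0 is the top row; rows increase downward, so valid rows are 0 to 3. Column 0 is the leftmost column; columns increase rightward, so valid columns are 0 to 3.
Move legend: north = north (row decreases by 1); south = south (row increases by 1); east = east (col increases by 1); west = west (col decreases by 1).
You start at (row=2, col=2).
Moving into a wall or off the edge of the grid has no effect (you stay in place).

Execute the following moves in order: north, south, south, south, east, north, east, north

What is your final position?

Start: (row=2, col=2)
  north (north): (row=2, col=2) -> (row=1, col=2)
  south (south): (row=1, col=2) -> (row=2, col=2)
  south (south): (row=2, col=2) -> (row=3, col=2)
  south (south): blocked, stay at (row=3, col=2)
  east (east): (row=3, col=2) -> (row=3, col=3)
  north (north): (row=3, col=3) -> (row=2, col=3)
  east (east): blocked, stay at (row=2, col=3)
  north (north): (row=2, col=3) -> (row=1, col=3)
Final: (row=1, col=3)

Answer: Final position: (row=1, col=3)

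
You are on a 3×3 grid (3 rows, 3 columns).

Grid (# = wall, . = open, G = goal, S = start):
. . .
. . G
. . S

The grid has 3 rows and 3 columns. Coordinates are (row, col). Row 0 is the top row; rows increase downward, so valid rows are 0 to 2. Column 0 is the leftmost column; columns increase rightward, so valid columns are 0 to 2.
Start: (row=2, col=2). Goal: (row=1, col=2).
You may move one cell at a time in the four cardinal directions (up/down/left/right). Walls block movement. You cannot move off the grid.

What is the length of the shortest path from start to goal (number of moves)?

BFS from (row=2, col=2) until reaching (row=1, col=2):
  Distance 0: (row=2, col=2)
  Distance 1: (row=1, col=2), (row=2, col=1)  <- goal reached here
One shortest path (1 moves): (row=2, col=2) -> (row=1, col=2)

Answer: Shortest path length: 1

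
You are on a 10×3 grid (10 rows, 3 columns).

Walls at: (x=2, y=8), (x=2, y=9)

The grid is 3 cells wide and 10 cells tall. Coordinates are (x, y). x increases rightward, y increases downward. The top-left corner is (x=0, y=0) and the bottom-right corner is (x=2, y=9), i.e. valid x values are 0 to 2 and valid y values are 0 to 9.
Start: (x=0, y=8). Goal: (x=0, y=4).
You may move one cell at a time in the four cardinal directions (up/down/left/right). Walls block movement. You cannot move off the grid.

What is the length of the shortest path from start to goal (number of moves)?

BFS from (x=0, y=8) until reaching (x=0, y=4):
  Distance 0: (x=0, y=8)
  Distance 1: (x=0, y=7), (x=1, y=8), (x=0, y=9)
  Distance 2: (x=0, y=6), (x=1, y=7), (x=1, y=9)
  Distance 3: (x=0, y=5), (x=1, y=6), (x=2, y=7)
  Distance 4: (x=0, y=4), (x=1, y=5), (x=2, y=6)  <- goal reached here
One shortest path (4 moves): (x=0, y=8) -> (x=0, y=7) -> (x=0, y=6) -> (x=0, y=5) -> (x=0, y=4)

Answer: Shortest path length: 4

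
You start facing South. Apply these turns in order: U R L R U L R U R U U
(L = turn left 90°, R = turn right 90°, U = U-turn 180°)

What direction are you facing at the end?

Answer: Final heading: South

Derivation:
Start: South
  U (U-turn (180°)) -> North
  R (right (90° clockwise)) -> East
  L (left (90° counter-clockwise)) -> North
  R (right (90° clockwise)) -> East
  U (U-turn (180°)) -> West
  L (left (90° counter-clockwise)) -> South
  R (right (90° clockwise)) -> West
  U (U-turn (180°)) -> East
  R (right (90° clockwise)) -> South
  U (U-turn (180°)) -> North
  U (U-turn (180°)) -> South
Final: South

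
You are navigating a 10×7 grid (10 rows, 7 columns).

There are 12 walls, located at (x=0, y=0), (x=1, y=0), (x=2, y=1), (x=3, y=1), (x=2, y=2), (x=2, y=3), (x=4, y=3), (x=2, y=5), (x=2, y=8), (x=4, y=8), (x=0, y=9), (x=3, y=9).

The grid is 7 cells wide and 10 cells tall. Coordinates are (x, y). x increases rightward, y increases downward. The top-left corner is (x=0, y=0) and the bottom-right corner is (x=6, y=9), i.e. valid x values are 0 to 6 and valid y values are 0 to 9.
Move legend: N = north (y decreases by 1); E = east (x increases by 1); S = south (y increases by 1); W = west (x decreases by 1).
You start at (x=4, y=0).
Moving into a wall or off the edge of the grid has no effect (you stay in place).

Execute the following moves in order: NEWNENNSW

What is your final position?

Start: (x=4, y=0)
  N (north): blocked, stay at (x=4, y=0)
  E (east): (x=4, y=0) -> (x=5, y=0)
  W (west): (x=5, y=0) -> (x=4, y=0)
  N (north): blocked, stay at (x=4, y=0)
  E (east): (x=4, y=0) -> (x=5, y=0)
  N (north): blocked, stay at (x=5, y=0)
  N (north): blocked, stay at (x=5, y=0)
  S (south): (x=5, y=0) -> (x=5, y=1)
  W (west): (x=5, y=1) -> (x=4, y=1)
Final: (x=4, y=1)

Answer: Final position: (x=4, y=1)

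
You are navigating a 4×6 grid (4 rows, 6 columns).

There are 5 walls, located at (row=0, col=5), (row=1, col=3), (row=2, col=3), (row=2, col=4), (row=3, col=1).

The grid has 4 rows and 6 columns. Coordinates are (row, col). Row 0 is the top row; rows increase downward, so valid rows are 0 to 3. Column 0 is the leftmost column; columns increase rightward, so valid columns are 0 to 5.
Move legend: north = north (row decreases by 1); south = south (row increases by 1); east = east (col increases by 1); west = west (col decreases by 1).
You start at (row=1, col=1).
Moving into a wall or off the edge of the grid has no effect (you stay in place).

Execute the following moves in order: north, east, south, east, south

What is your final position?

Answer: Final position: (row=2, col=2)

Derivation:
Start: (row=1, col=1)
  north (north): (row=1, col=1) -> (row=0, col=1)
  east (east): (row=0, col=1) -> (row=0, col=2)
  south (south): (row=0, col=2) -> (row=1, col=2)
  east (east): blocked, stay at (row=1, col=2)
  south (south): (row=1, col=2) -> (row=2, col=2)
Final: (row=2, col=2)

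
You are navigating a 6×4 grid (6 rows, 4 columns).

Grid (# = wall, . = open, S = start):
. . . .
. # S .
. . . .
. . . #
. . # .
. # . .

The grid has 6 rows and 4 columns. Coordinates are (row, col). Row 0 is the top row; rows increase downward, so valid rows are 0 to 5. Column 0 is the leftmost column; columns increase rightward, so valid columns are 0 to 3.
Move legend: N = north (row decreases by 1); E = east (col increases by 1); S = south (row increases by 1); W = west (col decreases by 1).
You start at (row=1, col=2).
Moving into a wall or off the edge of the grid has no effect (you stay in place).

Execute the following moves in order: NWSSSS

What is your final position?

Answer: Final position: (row=0, col=1)

Derivation:
Start: (row=1, col=2)
  N (north): (row=1, col=2) -> (row=0, col=2)
  W (west): (row=0, col=2) -> (row=0, col=1)
  [×4]S (south): blocked, stay at (row=0, col=1)
Final: (row=0, col=1)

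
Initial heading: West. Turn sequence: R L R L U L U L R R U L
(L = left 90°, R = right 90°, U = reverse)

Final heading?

Start: West
  R (right (90° clockwise)) -> North
  L (left (90° counter-clockwise)) -> West
  R (right (90° clockwise)) -> North
  L (left (90° counter-clockwise)) -> West
  U (U-turn (180°)) -> East
  L (left (90° counter-clockwise)) -> North
  U (U-turn (180°)) -> South
  L (left (90° counter-clockwise)) -> East
  R (right (90° clockwise)) -> South
  R (right (90° clockwise)) -> West
  U (U-turn (180°)) -> East
  L (left (90° counter-clockwise)) -> North
Final: North

Answer: Final heading: North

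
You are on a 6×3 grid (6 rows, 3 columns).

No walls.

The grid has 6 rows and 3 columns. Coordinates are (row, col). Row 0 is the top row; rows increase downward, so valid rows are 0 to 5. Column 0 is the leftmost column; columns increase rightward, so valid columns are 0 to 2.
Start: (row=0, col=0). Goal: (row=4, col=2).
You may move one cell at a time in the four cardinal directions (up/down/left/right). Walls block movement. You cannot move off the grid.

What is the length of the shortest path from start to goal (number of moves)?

BFS from (row=0, col=0) until reaching (row=4, col=2):
  Distance 0: (row=0, col=0)
  Distance 1: (row=0, col=1), (row=1, col=0)
  Distance 2: (row=0, col=2), (row=1, col=1), (row=2, col=0)
  Distance 3: (row=1, col=2), (row=2, col=1), (row=3, col=0)
  Distance 4: (row=2, col=2), (row=3, col=1), (row=4, col=0)
  Distance 5: (row=3, col=2), (row=4, col=1), (row=5, col=0)
  Distance 6: (row=4, col=2), (row=5, col=1)  <- goal reached here
One shortest path (6 moves): (row=0, col=0) -> (row=0, col=1) -> (row=0, col=2) -> (row=1, col=2) -> (row=2, col=2) -> (row=3, col=2) -> (row=4, col=2)

Answer: Shortest path length: 6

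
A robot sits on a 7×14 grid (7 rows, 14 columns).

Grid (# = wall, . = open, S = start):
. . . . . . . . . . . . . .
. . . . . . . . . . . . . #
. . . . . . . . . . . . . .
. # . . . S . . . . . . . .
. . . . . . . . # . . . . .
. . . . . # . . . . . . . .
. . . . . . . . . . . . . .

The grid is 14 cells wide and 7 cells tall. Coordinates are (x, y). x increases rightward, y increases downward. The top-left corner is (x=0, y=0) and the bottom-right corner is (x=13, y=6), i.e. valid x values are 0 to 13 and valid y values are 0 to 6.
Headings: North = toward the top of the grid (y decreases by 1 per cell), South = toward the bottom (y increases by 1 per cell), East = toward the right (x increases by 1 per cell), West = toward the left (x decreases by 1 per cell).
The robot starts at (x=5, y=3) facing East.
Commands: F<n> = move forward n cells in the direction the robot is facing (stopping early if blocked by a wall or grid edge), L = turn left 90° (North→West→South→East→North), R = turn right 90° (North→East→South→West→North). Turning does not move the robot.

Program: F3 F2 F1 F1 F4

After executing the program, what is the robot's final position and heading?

Answer: Final position: (x=13, y=3), facing East

Derivation:
Start: (x=5, y=3), facing East
  F3: move forward 3, now at (x=8, y=3)
  F2: move forward 2, now at (x=10, y=3)
  F1: move forward 1, now at (x=11, y=3)
  F1: move forward 1, now at (x=12, y=3)
  F4: move forward 1/4 (blocked), now at (x=13, y=3)
Final: (x=13, y=3), facing East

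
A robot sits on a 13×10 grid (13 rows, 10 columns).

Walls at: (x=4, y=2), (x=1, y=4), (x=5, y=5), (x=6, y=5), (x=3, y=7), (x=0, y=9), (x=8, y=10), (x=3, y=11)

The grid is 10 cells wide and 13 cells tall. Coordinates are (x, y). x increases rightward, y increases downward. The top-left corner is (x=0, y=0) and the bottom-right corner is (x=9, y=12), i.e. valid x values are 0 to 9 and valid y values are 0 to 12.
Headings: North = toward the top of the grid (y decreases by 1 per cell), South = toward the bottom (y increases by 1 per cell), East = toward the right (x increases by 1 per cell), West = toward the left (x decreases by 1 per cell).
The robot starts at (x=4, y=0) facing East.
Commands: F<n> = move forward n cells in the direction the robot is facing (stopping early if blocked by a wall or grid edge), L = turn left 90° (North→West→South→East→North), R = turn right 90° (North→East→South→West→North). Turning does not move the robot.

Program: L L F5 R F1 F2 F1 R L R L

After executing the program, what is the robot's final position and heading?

Answer: Final position: (x=0, y=0), facing North

Derivation:
Start: (x=4, y=0), facing East
  L: turn left, now facing North
  L: turn left, now facing West
  F5: move forward 4/5 (blocked), now at (x=0, y=0)
  R: turn right, now facing North
  F1: move forward 0/1 (blocked), now at (x=0, y=0)
  F2: move forward 0/2 (blocked), now at (x=0, y=0)
  F1: move forward 0/1 (blocked), now at (x=0, y=0)
  R: turn right, now facing East
  L: turn left, now facing North
  R: turn right, now facing East
  L: turn left, now facing North
Final: (x=0, y=0), facing North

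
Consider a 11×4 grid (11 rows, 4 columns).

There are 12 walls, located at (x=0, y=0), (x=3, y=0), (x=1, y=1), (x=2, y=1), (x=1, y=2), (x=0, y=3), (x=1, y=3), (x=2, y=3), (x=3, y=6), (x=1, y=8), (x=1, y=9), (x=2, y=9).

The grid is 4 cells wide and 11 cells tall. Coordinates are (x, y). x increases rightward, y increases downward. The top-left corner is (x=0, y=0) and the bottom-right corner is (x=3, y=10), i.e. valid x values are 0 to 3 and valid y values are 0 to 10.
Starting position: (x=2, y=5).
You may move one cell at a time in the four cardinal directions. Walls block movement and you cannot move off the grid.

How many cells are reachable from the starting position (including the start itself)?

Answer: Reachable cells: 28

Derivation:
BFS flood-fill from (x=2, y=5):
  Distance 0: (x=2, y=5)
  Distance 1: (x=2, y=4), (x=1, y=5), (x=3, y=5), (x=2, y=6)
  Distance 2: (x=1, y=4), (x=3, y=4), (x=0, y=5), (x=1, y=6), (x=2, y=7)
  Distance 3: (x=3, y=3), (x=0, y=4), (x=0, y=6), (x=1, y=7), (x=3, y=7), (x=2, y=8)
  Distance 4: (x=3, y=2), (x=0, y=7), (x=3, y=8)
  Distance 5: (x=3, y=1), (x=2, y=2), (x=0, y=8), (x=3, y=9)
  Distance 6: (x=0, y=9), (x=3, y=10)
  Distance 7: (x=0, y=10), (x=2, y=10)
  Distance 8: (x=1, y=10)
Total reachable: 28 (grid has 32 open cells total)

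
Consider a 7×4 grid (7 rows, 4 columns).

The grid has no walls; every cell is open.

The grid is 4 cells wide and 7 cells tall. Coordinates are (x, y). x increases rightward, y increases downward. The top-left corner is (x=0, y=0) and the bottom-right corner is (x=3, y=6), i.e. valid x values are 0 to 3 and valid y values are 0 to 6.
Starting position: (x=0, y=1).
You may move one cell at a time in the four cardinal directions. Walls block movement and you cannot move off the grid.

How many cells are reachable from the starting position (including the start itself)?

BFS flood-fill from (x=0, y=1):
  Distance 0: (x=0, y=1)
  Distance 1: (x=0, y=0), (x=1, y=1), (x=0, y=2)
  Distance 2: (x=1, y=0), (x=2, y=1), (x=1, y=2), (x=0, y=3)
  Distance 3: (x=2, y=0), (x=3, y=1), (x=2, y=2), (x=1, y=3), (x=0, y=4)
  Distance 4: (x=3, y=0), (x=3, y=2), (x=2, y=3), (x=1, y=4), (x=0, y=5)
  Distance 5: (x=3, y=3), (x=2, y=4), (x=1, y=5), (x=0, y=6)
  Distance 6: (x=3, y=4), (x=2, y=5), (x=1, y=6)
  Distance 7: (x=3, y=5), (x=2, y=6)
  Distance 8: (x=3, y=6)
Total reachable: 28 (grid has 28 open cells total)

Answer: Reachable cells: 28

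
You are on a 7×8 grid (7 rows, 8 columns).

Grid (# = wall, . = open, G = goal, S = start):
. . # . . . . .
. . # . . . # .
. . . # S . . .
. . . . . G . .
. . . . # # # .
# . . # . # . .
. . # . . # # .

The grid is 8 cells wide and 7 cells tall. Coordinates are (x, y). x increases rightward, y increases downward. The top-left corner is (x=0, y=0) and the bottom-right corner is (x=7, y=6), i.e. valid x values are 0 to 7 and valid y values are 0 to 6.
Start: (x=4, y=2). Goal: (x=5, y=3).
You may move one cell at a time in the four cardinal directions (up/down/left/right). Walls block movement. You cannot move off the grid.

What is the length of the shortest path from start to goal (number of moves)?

Answer: Shortest path length: 2

Derivation:
BFS from (x=4, y=2) until reaching (x=5, y=3):
  Distance 0: (x=4, y=2)
  Distance 1: (x=4, y=1), (x=5, y=2), (x=4, y=3)
  Distance 2: (x=4, y=0), (x=3, y=1), (x=5, y=1), (x=6, y=2), (x=3, y=3), (x=5, y=3)  <- goal reached here
One shortest path (2 moves): (x=4, y=2) -> (x=5, y=2) -> (x=5, y=3)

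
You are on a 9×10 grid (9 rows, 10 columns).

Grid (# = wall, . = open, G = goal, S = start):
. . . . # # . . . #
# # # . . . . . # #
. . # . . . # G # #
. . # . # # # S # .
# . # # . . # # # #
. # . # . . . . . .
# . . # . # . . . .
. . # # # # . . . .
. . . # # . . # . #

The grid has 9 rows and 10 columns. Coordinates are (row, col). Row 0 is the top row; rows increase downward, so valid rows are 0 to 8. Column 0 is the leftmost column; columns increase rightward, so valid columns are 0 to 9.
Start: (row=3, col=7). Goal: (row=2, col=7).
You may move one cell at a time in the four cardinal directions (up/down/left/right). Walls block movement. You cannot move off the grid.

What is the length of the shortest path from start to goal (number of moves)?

Answer: Shortest path length: 1

Derivation:
BFS from (row=3, col=7) until reaching (row=2, col=7):
  Distance 0: (row=3, col=7)
  Distance 1: (row=2, col=7)  <- goal reached here
One shortest path (1 moves): (row=3, col=7) -> (row=2, col=7)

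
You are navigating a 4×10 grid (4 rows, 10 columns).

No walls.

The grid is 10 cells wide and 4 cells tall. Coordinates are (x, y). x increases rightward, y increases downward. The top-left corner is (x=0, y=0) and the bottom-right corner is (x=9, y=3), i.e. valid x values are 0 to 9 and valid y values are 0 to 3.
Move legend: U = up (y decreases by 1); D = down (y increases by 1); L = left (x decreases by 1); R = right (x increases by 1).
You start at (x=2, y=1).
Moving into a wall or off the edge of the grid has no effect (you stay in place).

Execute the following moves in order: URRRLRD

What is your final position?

Answer: Final position: (x=5, y=1)

Derivation:
Start: (x=2, y=1)
  U (up): (x=2, y=1) -> (x=2, y=0)
  R (right): (x=2, y=0) -> (x=3, y=0)
  R (right): (x=3, y=0) -> (x=4, y=0)
  R (right): (x=4, y=0) -> (x=5, y=0)
  L (left): (x=5, y=0) -> (x=4, y=0)
  R (right): (x=4, y=0) -> (x=5, y=0)
  D (down): (x=5, y=0) -> (x=5, y=1)
Final: (x=5, y=1)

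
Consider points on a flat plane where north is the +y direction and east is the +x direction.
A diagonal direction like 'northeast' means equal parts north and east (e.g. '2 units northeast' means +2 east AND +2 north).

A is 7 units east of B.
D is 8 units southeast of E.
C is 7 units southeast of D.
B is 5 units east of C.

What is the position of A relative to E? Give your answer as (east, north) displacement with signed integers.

Place E at the origin (east=0, north=0).
  D is 8 units southeast of E: delta (east=+8, north=-8); D at (east=8, north=-8).
  C is 7 units southeast of D: delta (east=+7, north=-7); C at (east=15, north=-15).
  B is 5 units east of C: delta (east=+5, north=+0); B at (east=20, north=-15).
  A is 7 units east of B: delta (east=+7, north=+0); A at (east=27, north=-15).
Therefore A relative to E: (east=27, north=-15).

Answer: A is at (east=27, north=-15) relative to E.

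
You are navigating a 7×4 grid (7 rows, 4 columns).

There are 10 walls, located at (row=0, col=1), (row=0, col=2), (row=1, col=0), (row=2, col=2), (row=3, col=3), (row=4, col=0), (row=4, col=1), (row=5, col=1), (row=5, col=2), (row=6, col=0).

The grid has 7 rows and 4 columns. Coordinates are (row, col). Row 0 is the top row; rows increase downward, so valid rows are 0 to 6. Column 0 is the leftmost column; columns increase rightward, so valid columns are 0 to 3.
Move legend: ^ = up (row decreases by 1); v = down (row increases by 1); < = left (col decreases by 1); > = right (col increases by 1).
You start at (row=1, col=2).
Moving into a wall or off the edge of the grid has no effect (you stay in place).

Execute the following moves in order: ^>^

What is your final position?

Answer: Final position: (row=0, col=3)

Derivation:
Start: (row=1, col=2)
  ^ (up): blocked, stay at (row=1, col=2)
  > (right): (row=1, col=2) -> (row=1, col=3)
  ^ (up): (row=1, col=3) -> (row=0, col=3)
Final: (row=0, col=3)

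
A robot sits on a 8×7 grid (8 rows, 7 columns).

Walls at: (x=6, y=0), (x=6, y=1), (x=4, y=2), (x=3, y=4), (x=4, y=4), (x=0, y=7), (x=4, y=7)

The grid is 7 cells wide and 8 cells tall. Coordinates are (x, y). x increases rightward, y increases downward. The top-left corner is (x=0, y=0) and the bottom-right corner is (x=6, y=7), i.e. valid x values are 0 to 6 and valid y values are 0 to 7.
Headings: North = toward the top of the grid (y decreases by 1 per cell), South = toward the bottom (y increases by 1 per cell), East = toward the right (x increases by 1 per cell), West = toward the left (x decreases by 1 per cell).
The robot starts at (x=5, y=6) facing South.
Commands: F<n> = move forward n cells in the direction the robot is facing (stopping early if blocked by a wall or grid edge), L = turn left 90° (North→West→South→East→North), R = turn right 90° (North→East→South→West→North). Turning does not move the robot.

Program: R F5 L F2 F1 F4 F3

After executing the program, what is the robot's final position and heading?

Answer: Final position: (x=0, y=6), facing South

Derivation:
Start: (x=5, y=6), facing South
  R: turn right, now facing West
  F5: move forward 5, now at (x=0, y=6)
  L: turn left, now facing South
  F2: move forward 0/2 (blocked), now at (x=0, y=6)
  F1: move forward 0/1 (blocked), now at (x=0, y=6)
  F4: move forward 0/4 (blocked), now at (x=0, y=6)
  F3: move forward 0/3 (blocked), now at (x=0, y=6)
Final: (x=0, y=6), facing South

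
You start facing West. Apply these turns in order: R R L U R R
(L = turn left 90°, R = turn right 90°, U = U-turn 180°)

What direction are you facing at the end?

Start: West
  R (right (90° clockwise)) -> North
  R (right (90° clockwise)) -> East
  L (left (90° counter-clockwise)) -> North
  U (U-turn (180°)) -> South
  R (right (90° clockwise)) -> West
  R (right (90° clockwise)) -> North
Final: North

Answer: Final heading: North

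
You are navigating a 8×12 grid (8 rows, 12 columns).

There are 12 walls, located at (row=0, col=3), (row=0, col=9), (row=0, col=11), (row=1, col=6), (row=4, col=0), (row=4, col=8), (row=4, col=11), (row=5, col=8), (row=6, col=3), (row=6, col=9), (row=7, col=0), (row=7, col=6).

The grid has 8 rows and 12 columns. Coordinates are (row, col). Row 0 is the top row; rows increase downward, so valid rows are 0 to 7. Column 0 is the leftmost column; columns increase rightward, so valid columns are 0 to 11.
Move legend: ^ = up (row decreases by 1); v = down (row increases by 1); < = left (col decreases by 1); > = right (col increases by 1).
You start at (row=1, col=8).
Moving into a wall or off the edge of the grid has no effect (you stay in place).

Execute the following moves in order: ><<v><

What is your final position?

Start: (row=1, col=8)
  > (right): (row=1, col=8) -> (row=1, col=9)
  < (left): (row=1, col=9) -> (row=1, col=8)
  < (left): (row=1, col=8) -> (row=1, col=7)
  v (down): (row=1, col=7) -> (row=2, col=7)
  > (right): (row=2, col=7) -> (row=2, col=8)
  < (left): (row=2, col=8) -> (row=2, col=7)
Final: (row=2, col=7)

Answer: Final position: (row=2, col=7)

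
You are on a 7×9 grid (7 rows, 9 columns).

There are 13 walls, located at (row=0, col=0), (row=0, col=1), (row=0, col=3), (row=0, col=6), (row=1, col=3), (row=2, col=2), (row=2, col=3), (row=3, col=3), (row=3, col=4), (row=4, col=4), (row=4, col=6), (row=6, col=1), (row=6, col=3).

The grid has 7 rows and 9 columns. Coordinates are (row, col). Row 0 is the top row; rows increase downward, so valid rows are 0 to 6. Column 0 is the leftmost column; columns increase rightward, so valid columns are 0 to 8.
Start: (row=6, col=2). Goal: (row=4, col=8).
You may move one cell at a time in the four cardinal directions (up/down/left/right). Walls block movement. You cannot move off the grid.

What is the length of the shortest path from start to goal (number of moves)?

Answer: Shortest path length: 8

Derivation:
BFS from (row=6, col=2) until reaching (row=4, col=8):
  Distance 0: (row=6, col=2)
  Distance 1: (row=5, col=2)
  Distance 2: (row=4, col=2), (row=5, col=1), (row=5, col=3)
  Distance 3: (row=3, col=2), (row=4, col=1), (row=4, col=3), (row=5, col=0), (row=5, col=4)
  Distance 4: (row=3, col=1), (row=4, col=0), (row=5, col=5), (row=6, col=0), (row=6, col=4)
  Distance 5: (row=2, col=1), (row=3, col=0), (row=4, col=5), (row=5, col=6), (row=6, col=5)
  Distance 6: (row=1, col=1), (row=2, col=0), (row=3, col=5), (row=5, col=7), (row=6, col=6)
  Distance 7: (row=1, col=0), (row=1, col=2), (row=2, col=5), (row=3, col=6), (row=4, col=7), (row=5, col=8), (row=6, col=7)
  Distance 8: (row=0, col=2), (row=1, col=5), (row=2, col=4), (row=2, col=6), (row=3, col=7), (row=4, col=8), (row=6, col=8)  <- goal reached here
One shortest path (8 moves): (row=6, col=2) -> (row=5, col=2) -> (row=5, col=3) -> (row=5, col=4) -> (row=5, col=5) -> (row=5, col=6) -> (row=5, col=7) -> (row=5, col=8) -> (row=4, col=8)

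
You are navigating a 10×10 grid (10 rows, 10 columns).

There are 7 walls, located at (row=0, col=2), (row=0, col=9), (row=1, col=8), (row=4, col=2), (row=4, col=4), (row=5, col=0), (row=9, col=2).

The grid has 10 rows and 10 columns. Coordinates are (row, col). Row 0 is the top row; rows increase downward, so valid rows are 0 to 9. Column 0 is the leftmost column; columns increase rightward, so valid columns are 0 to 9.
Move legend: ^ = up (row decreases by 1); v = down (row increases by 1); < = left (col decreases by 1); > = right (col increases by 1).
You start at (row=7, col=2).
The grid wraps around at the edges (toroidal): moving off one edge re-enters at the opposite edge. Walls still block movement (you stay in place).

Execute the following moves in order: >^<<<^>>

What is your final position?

Answer: Final position: (row=6, col=2)

Derivation:
Start: (row=7, col=2)
  > (right): (row=7, col=2) -> (row=7, col=3)
  ^ (up): (row=7, col=3) -> (row=6, col=3)
  < (left): (row=6, col=3) -> (row=6, col=2)
  < (left): (row=6, col=2) -> (row=6, col=1)
  < (left): (row=6, col=1) -> (row=6, col=0)
  ^ (up): blocked, stay at (row=6, col=0)
  > (right): (row=6, col=0) -> (row=6, col=1)
  > (right): (row=6, col=1) -> (row=6, col=2)
Final: (row=6, col=2)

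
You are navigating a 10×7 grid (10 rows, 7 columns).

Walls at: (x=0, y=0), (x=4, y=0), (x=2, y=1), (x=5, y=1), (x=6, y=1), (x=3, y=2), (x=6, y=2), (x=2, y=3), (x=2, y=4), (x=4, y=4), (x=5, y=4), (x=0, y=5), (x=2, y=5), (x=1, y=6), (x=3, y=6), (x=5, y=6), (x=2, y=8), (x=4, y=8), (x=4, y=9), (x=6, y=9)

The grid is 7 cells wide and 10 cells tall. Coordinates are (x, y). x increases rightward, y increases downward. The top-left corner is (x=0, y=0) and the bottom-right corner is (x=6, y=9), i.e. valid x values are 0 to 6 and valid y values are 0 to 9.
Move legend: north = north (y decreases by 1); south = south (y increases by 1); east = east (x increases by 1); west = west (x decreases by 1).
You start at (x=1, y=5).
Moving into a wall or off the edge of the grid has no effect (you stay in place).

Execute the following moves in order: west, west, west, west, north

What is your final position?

Start: (x=1, y=5)
  [×4]west (west): blocked, stay at (x=1, y=5)
  north (north): (x=1, y=5) -> (x=1, y=4)
Final: (x=1, y=4)

Answer: Final position: (x=1, y=4)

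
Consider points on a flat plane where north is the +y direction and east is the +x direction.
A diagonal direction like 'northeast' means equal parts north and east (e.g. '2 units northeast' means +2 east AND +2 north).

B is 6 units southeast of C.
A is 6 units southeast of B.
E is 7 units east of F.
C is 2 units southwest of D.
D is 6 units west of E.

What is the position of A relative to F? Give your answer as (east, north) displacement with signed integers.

Answer: A is at (east=11, north=-14) relative to F.

Derivation:
Place F at the origin (east=0, north=0).
  E is 7 units east of F: delta (east=+7, north=+0); E at (east=7, north=0).
  D is 6 units west of E: delta (east=-6, north=+0); D at (east=1, north=0).
  C is 2 units southwest of D: delta (east=-2, north=-2); C at (east=-1, north=-2).
  B is 6 units southeast of C: delta (east=+6, north=-6); B at (east=5, north=-8).
  A is 6 units southeast of B: delta (east=+6, north=-6); A at (east=11, north=-14).
Therefore A relative to F: (east=11, north=-14).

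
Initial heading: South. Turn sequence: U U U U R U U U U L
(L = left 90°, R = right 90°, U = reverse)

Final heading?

Start: South
  U (U-turn (180°)) -> North
  U (U-turn (180°)) -> South
  U (U-turn (180°)) -> North
  U (U-turn (180°)) -> South
  R (right (90° clockwise)) -> West
  U (U-turn (180°)) -> East
  U (U-turn (180°)) -> West
  U (U-turn (180°)) -> East
  U (U-turn (180°)) -> West
  L (left (90° counter-clockwise)) -> South
Final: South

Answer: Final heading: South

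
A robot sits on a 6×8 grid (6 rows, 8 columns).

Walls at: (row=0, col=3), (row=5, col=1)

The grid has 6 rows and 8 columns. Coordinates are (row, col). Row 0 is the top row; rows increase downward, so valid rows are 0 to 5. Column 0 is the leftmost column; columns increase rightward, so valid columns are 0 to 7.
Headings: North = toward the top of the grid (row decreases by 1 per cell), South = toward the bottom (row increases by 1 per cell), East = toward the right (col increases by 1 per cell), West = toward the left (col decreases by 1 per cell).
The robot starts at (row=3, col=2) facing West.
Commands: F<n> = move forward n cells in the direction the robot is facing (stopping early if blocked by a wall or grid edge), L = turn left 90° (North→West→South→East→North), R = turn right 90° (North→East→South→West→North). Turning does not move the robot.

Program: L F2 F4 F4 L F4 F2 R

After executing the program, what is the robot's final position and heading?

Start: (row=3, col=2), facing West
  L: turn left, now facing South
  F2: move forward 2, now at (row=5, col=2)
  F4: move forward 0/4 (blocked), now at (row=5, col=2)
  F4: move forward 0/4 (blocked), now at (row=5, col=2)
  L: turn left, now facing East
  F4: move forward 4, now at (row=5, col=6)
  F2: move forward 1/2 (blocked), now at (row=5, col=7)
  R: turn right, now facing South
Final: (row=5, col=7), facing South

Answer: Final position: (row=5, col=7), facing South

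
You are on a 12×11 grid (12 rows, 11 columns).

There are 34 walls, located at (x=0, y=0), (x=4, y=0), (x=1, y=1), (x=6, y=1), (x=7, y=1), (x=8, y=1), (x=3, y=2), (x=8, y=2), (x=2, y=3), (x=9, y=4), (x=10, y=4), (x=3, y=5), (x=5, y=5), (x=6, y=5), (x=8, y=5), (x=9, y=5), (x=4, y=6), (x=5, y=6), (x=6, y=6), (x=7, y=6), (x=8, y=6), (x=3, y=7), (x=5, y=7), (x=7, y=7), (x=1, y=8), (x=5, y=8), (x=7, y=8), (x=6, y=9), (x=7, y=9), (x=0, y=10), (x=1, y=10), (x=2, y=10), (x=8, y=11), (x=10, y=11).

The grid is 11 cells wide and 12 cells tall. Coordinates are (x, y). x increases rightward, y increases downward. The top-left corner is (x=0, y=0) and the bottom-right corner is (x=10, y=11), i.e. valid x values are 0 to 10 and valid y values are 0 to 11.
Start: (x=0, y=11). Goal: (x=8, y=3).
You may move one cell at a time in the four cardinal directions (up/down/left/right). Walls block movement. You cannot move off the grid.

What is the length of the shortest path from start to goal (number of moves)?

Answer: Shortest path length: 18

Derivation:
BFS from (x=0, y=11) until reaching (x=8, y=3):
  Distance 0: (x=0, y=11)
  Distance 1: (x=1, y=11)
  Distance 2: (x=2, y=11)
  Distance 3: (x=3, y=11)
  Distance 4: (x=3, y=10), (x=4, y=11)
  Distance 5: (x=3, y=9), (x=4, y=10), (x=5, y=11)
  Distance 6: (x=3, y=8), (x=2, y=9), (x=4, y=9), (x=5, y=10), (x=6, y=11)
  Distance 7: (x=2, y=8), (x=4, y=8), (x=1, y=9), (x=5, y=9), (x=6, y=10), (x=7, y=11)
  Distance 8: (x=2, y=7), (x=4, y=7), (x=0, y=9), (x=7, y=10)
  Distance 9: (x=2, y=6), (x=1, y=7), (x=0, y=8), (x=8, y=10)
  Distance 10: (x=2, y=5), (x=1, y=6), (x=3, y=6), (x=0, y=7), (x=8, y=9), (x=9, y=10)
  Distance 11: (x=2, y=4), (x=1, y=5), (x=0, y=6), (x=8, y=8), (x=9, y=9), (x=10, y=10), (x=9, y=11)
  Distance 12: (x=1, y=4), (x=3, y=4), (x=0, y=5), (x=8, y=7), (x=9, y=8), (x=10, y=9)
  Distance 13: (x=1, y=3), (x=3, y=3), (x=0, y=4), (x=4, y=4), (x=9, y=7), (x=10, y=8)
  Distance 14: (x=1, y=2), (x=0, y=3), (x=4, y=3), (x=5, y=4), (x=4, y=5), (x=9, y=6), (x=10, y=7)
  Distance 15: (x=0, y=2), (x=2, y=2), (x=4, y=2), (x=5, y=3), (x=6, y=4), (x=10, y=6)
  Distance 16: (x=0, y=1), (x=2, y=1), (x=4, y=1), (x=5, y=2), (x=6, y=3), (x=7, y=4), (x=10, y=5)
  Distance 17: (x=2, y=0), (x=3, y=1), (x=5, y=1), (x=6, y=2), (x=7, y=3), (x=8, y=4), (x=7, y=5)
  Distance 18: (x=1, y=0), (x=3, y=0), (x=5, y=0), (x=7, y=2), (x=8, y=3)  <- goal reached here
One shortest path (18 moves): (x=0, y=11) -> (x=1, y=11) -> (x=2, y=11) -> (x=3, y=11) -> (x=3, y=10) -> (x=3, y=9) -> (x=2, y=9) -> (x=2, y=8) -> (x=2, y=7) -> (x=2, y=6) -> (x=2, y=5) -> (x=2, y=4) -> (x=3, y=4) -> (x=4, y=4) -> (x=5, y=4) -> (x=6, y=4) -> (x=7, y=4) -> (x=8, y=4) -> (x=8, y=3)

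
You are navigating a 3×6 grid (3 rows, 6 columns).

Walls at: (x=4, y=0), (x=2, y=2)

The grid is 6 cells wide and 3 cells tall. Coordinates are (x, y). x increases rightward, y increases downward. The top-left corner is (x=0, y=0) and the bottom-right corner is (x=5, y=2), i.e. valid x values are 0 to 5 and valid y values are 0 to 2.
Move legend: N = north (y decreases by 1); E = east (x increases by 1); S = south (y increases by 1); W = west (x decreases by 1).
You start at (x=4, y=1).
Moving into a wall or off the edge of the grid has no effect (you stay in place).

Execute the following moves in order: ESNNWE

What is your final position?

Start: (x=4, y=1)
  E (east): (x=4, y=1) -> (x=5, y=1)
  S (south): (x=5, y=1) -> (x=5, y=2)
  N (north): (x=5, y=2) -> (x=5, y=1)
  N (north): (x=5, y=1) -> (x=5, y=0)
  W (west): blocked, stay at (x=5, y=0)
  E (east): blocked, stay at (x=5, y=0)
Final: (x=5, y=0)

Answer: Final position: (x=5, y=0)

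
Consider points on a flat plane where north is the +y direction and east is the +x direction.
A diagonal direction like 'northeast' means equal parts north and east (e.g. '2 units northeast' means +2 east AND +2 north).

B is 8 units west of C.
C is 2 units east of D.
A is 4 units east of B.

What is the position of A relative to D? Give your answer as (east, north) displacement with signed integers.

Place D at the origin (east=0, north=0).
  C is 2 units east of D: delta (east=+2, north=+0); C at (east=2, north=0).
  B is 8 units west of C: delta (east=-8, north=+0); B at (east=-6, north=0).
  A is 4 units east of B: delta (east=+4, north=+0); A at (east=-2, north=0).
Therefore A relative to D: (east=-2, north=0).

Answer: A is at (east=-2, north=0) relative to D.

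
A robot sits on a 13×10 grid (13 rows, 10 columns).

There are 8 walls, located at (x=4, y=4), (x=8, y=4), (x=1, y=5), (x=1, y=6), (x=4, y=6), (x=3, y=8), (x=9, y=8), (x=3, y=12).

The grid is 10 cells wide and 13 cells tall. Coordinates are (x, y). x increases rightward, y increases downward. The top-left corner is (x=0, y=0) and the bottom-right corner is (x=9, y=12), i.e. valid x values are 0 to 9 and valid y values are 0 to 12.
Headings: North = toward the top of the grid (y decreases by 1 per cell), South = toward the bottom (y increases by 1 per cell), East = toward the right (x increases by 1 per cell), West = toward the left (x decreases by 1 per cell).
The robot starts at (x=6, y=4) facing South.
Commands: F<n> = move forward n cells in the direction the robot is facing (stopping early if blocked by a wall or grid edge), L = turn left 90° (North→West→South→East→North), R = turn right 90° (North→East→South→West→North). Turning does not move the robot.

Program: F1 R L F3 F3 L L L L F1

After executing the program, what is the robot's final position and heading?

Answer: Final position: (x=6, y=12), facing South

Derivation:
Start: (x=6, y=4), facing South
  F1: move forward 1, now at (x=6, y=5)
  R: turn right, now facing West
  L: turn left, now facing South
  F3: move forward 3, now at (x=6, y=8)
  F3: move forward 3, now at (x=6, y=11)
  L: turn left, now facing East
  L: turn left, now facing North
  L: turn left, now facing West
  L: turn left, now facing South
  F1: move forward 1, now at (x=6, y=12)
Final: (x=6, y=12), facing South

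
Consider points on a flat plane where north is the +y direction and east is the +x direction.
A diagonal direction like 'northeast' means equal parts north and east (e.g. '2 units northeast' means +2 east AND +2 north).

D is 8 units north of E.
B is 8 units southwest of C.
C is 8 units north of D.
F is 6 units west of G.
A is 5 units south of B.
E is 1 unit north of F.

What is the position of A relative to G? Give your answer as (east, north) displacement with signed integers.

Place G at the origin (east=0, north=0).
  F is 6 units west of G: delta (east=-6, north=+0); F at (east=-6, north=0).
  E is 1 unit north of F: delta (east=+0, north=+1); E at (east=-6, north=1).
  D is 8 units north of E: delta (east=+0, north=+8); D at (east=-6, north=9).
  C is 8 units north of D: delta (east=+0, north=+8); C at (east=-6, north=17).
  B is 8 units southwest of C: delta (east=-8, north=-8); B at (east=-14, north=9).
  A is 5 units south of B: delta (east=+0, north=-5); A at (east=-14, north=4).
Therefore A relative to G: (east=-14, north=4).

Answer: A is at (east=-14, north=4) relative to G.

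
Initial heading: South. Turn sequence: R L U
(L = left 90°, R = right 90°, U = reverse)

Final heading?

Start: South
  R (right (90° clockwise)) -> West
  L (left (90° counter-clockwise)) -> South
  U (U-turn (180°)) -> North
Final: North

Answer: Final heading: North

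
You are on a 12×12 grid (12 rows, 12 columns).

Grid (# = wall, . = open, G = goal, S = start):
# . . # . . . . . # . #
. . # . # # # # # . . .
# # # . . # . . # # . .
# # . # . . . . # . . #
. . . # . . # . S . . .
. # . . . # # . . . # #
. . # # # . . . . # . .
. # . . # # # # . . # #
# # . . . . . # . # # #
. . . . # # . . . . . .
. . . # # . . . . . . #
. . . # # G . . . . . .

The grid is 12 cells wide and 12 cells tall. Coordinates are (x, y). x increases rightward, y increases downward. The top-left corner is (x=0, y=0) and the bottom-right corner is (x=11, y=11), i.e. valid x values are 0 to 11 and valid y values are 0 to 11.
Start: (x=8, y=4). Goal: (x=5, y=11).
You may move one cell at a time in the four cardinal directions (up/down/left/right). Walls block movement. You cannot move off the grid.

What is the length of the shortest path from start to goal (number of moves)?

Answer: Shortest path length: 10

Derivation:
BFS from (x=8, y=4) until reaching (x=5, y=11):
  Distance 0: (x=8, y=4)
  Distance 1: (x=7, y=4), (x=9, y=4), (x=8, y=5)
  Distance 2: (x=7, y=3), (x=9, y=3), (x=10, y=4), (x=7, y=5), (x=9, y=5), (x=8, y=6)
  Distance 3: (x=7, y=2), (x=6, y=3), (x=10, y=3), (x=11, y=4), (x=7, y=6), (x=8, y=7)
  Distance 4: (x=6, y=2), (x=10, y=2), (x=5, y=3), (x=6, y=6), (x=9, y=7), (x=8, y=8)
  Distance 5: (x=10, y=1), (x=11, y=2), (x=4, y=3), (x=5, y=4), (x=5, y=6), (x=8, y=9)
  Distance 6: (x=10, y=0), (x=9, y=1), (x=11, y=1), (x=4, y=2), (x=4, y=4), (x=7, y=9), (x=9, y=9), (x=8, y=10)
  Distance 7: (x=3, y=2), (x=4, y=5), (x=6, y=9), (x=10, y=9), (x=7, y=10), (x=9, y=10), (x=8, y=11)
  Distance 8: (x=3, y=1), (x=3, y=5), (x=6, y=8), (x=11, y=9), (x=6, y=10), (x=10, y=10), (x=7, y=11), (x=9, y=11)
  Distance 9: (x=2, y=5), (x=5, y=8), (x=5, y=10), (x=6, y=11), (x=10, y=11)
  Distance 10: (x=2, y=4), (x=4, y=8), (x=5, y=11), (x=11, y=11)  <- goal reached here
One shortest path (10 moves): (x=8, y=4) -> (x=8, y=5) -> (x=8, y=6) -> (x=8, y=7) -> (x=8, y=8) -> (x=8, y=9) -> (x=7, y=9) -> (x=6, y=9) -> (x=6, y=10) -> (x=5, y=10) -> (x=5, y=11)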